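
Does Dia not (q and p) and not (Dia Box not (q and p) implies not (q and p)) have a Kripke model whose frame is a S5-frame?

1. Dia not (q and p) and not (Dia Box not (q and p) implies not (q and p)), u
2. Dia not (q and p), u
3. not (Dia Box not (q and p) implies not (q and p)), u
4. Dia Box not (q and p), u
5. q and p, u
6. q, u
7. p, u
8. not (q and p), v
9. not p, v
10. Box not (q and p), w
11. not (q and p), u
12. not (q and p), w
13. not p, u
Accessibility: uRu, uRv, uRw, vRu, vRv, vRw, wRu, wRv, wRw
Branch closes: p and not p both at u.
All branches of the tableau close; one closing branch shown above.

No, unsatisfiable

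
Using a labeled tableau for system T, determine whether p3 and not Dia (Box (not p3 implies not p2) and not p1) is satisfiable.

Satisfiable (open branch found)

1. p3 and not Dia (Box (not p3 implies not p2) and not p1), 0
2. p3, 0   [and-rule on 1]
3. not Dia (Box (not p3 implies not p2) and not p1), 0   [and-rule on 1]
4. not (Box (not p3 implies not p2) and not p1), 0   [neg-Dia-rule on 3 via 0R0]
5. p1, 0   [neg-and-rule on 4 (branches; this branch)]
Accessibility: 0R0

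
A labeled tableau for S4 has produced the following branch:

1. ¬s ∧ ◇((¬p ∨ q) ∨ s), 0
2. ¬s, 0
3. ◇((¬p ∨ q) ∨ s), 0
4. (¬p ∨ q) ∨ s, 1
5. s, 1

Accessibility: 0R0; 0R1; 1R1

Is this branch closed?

There is no literal clash: for every atom and world, at most one sign appears.

No, open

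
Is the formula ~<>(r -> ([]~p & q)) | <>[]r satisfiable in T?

Yes, satisfiable

1. ~<>(r -> ([]~p & q)) | <>[]r, w0
2. <>[]r, w0
3. []r, w1
4. r, w1
Accessibility: w0Rw0, w0Rw1, w1Rw1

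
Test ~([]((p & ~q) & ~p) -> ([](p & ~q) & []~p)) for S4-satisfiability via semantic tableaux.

No, unsatisfiable

1. ~([]((p & ~q) & ~p) -> ([](p & ~q) & []~p)), 0
2. []((p & ~q) & ~p), 0
3. ~([](p & ~q) & []~p), 0
4. (p & ~q) & ~p, 0
5. p & ~q, 0
6. ~p, 0
7. p, 0
8. ~q, 0
Accessibility: 0R0
Branch closes: p and ~p both at 0.
(One branch shown.) All branches close.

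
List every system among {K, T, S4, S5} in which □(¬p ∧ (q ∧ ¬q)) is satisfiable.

K-tableau for the formula:
1. □(¬p ∧ (q ∧ ¬q)), u
Complete open branch: satisfiable in K.
T-tableau for the formula:
1. □(¬p ∧ (q ∧ ¬q)), u
2. ¬p ∧ (q ∧ ¬q), u
3. ¬p, u
4. q ∧ ¬q, u
5. q, u
6. ¬q, u
Accessibility: uRu
Branch closes: q and ¬q both at u.
Every branch closes (one shown): unsatisfiable in T, hence also in S4, S5 (every S4/S5-frame is a T-frame).

K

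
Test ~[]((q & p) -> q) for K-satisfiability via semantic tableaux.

1. ~[]((q & p) -> q), w0
2. ~((q & p) -> q), w1
3. q & p, w1
4. ~q, w1
5. q, w1
6. p, w1
Accessibility: w0Rw1
Branch closes: q and ~q both at w1.
Every branch closes; the branch above is one of them.

Unsatisfiable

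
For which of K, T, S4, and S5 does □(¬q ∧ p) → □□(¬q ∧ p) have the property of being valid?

S4-tableau for the negation ¬(□(¬q ∧ p) → □□(¬q ∧ p)):
1. ¬(□(¬q ∧ p) → □□(¬q ∧ p)), 0
2. □(¬q ∧ p), 0
3. ¬□□(¬q ∧ p), 0
4. ¬q ∧ p, 0
5. ¬q, 0
6. p, 0
7. ¬□(¬q ∧ p), 1
8. ¬q ∧ p, 1
9. ¬q, 1
10. p, 1
11. ¬(¬q ∧ p), 2
12. ¬q ∧ p, 2
13. ¬q, 2
14. p, 2
15. ¬p, 2
Accessibility: 0R0, 0R1, 0R2, 1R1, 1R2, 2R2
Branch closes: p and ¬p both at 2.
Every branch closes (one shown): valid in S4, hence also in S5 (every theorem of S4 is a theorem of S5).
T-tableau for the negation ¬(□(¬q ∧ p) → □□(¬q ∧ p)):
1. ¬(□(¬q ∧ p) → □□(¬q ∧ p)), 0
2. □(¬q ∧ p), 0
3. ¬□□(¬q ∧ p), 0
4. ¬q ∧ p, 0
5. ¬q, 0
6. p, 0
7. ¬□(¬q ∧ p), 1
8. ¬q ∧ p, 1
9. ¬q, 1
10. p, 1
11. ¬(¬q ∧ p), 2
12. ¬p, 2
Accessibility: 0R0, 0R1, 1R1, 1R2, 2R2
Complete open branch: countermodel on a T-frame, so not valid in T, nor in K (the same frame is also a K-frame).

S4, S5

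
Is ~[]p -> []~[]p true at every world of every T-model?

Invalid (countermodel exists)

Tableau for the negation ~(~[]p -> []~[]p):
1. ~(~[]p -> []~[]p), u
2. ~[]p, u
3. ~[]~[]p, u
4. ~p, v
5. []p, w
6. p, w
Accessibility: uRu, uRv, uRw, vRv, wRw
The negation has an open branch (countermodel exists).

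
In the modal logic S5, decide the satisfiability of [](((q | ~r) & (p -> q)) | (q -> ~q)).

Yes, satisfiable

1. [](((q | ~r) & (p -> q)) | (q -> ~q)), u
2. ((q | ~r) & (p -> q)) | (q -> ~q), u
3. q -> ~q, u
4. ~q, u
Accessibility: uRu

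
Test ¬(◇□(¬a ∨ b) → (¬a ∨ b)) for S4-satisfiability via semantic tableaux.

Satisfiable

1. ¬(◇□(¬a ∨ b) → (¬a ∨ b)), 0
2. ◇□(¬a ∨ b), 0
3. ¬(¬a ∨ b), 0
4. a, 0
5. ¬b, 0
6. □(¬a ∨ b), 1
7. ¬a ∨ b, 1
8. b, 1
Accessibility: 0R0, 0R1, 1R1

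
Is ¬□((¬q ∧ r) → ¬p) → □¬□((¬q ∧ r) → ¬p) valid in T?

Not valid

Tableau for the negation ¬(¬□((¬q ∧ r) → ¬p) → □¬□((¬q ∧ r) → ¬p)):
1. ¬(¬□((¬q ∧ r) → ¬p) → □¬□((¬q ∧ r) → ¬p)), 0
2. ¬□((¬q ∧ r) → ¬p), 0
3. ¬□¬□((¬q ∧ r) → ¬p), 0
4. ¬((¬q ∧ r) → ¬p), 1
5. ¬q ∧ r, 1
6. p, 1
7. ¬q, 1
8. r, 1
9. □((¬q ∧ r) → ¬p), 2
10. (¬q ∧ r) → ¬p, 2
11. ¬p, 2
Accessibility: 0R0, 0R1, 0R2, 1R1, 2R2
The negation has an open branch (countermodel exists).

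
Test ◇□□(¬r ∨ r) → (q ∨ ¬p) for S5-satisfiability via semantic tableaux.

1. ◇□□(¬r ∨ r) → (q ∨ ¬p), u
2. q ∨ ¬p, u
3. ¬p, u
Accessibility: uRu

Satisfiable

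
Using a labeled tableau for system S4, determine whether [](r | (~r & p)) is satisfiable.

Yes, satisfiable

1. [](r | (~r & p)), w0
2. r | (~r & p), w0
3. ~r & p, w0
4. ~r, w0
5. p, w0
Accessibility: w0Rw0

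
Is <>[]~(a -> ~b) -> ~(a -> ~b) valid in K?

Invalid (countermodel exists)

Tableau for the negation ~(<>[]~(a -> ~b) -> ~(a -> ~b)):
1. ~(<>[]~(a -> ~b) -> ~(a -> ~b)), 0
2. <>[]~(a -> ~b), 0
3. a -> ~b, 0
4. ~b, 0
5. []~(a -> ~b), 1
Accessibility: 0R1
The negation has an open branch (countermodel exists).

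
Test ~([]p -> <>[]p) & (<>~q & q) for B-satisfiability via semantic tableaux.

1. ~([]p -> <>[]p) & (<>~q & q), u
2. ~([]p -> <>[]p), u
3. <>~q & q, u
4. []p, u
5. ~<>[]p, u
6. <>~q, u
7. q, u
8. p, u
9. ~[]p, u
10. ~q, v
11. p, v
12. ~[]p, v
13. ~p, w
14. p, w
Accessibility: uRu, uRv, uRw, vRu, vRv, wRu, wRw
Branch closes: p and ~p both at w.
Every branch closes; the branch above is one of them.

Unsatisfiable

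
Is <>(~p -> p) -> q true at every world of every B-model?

No, not valid

Tableau for the negation ~(<>(~p -> p) -> q):
1. ~(<>(~p -> p) -> q), u
2. <>(~p -> p), u   [~->-rule on 1]
3. ~q, u   [~->-rule on 1]
4. ~p -> p, v   [<>-rule on 2: fresh world v, uRv]
5. p, v   [->-rule on 4 (branches; this branch)]
Accessibility: uRu, uRv, vRu, vRv
The negation has an open branch (countermodel exists).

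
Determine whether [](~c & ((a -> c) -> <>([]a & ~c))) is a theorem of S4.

Tableau for the negation ~[](~c & ((a -> c) -> <>([]a & ~c))):
1. ~[](~c & ((a -> c) -> <>([]a & ~c))), u
2. ~(~c & ((a -> c) -> <>([]a & ~c))), v
3. ~((a -> c) -> <>([]a & ~c)), v
4. a -> c, v
5. ~<>([]a & ~c), v
6. ~([]a & ~c), v
7. c, v
Accessibility: uRu, uRv, vRv
The negation has an open branch (countermodel exists).

Invalid (countermodel exists)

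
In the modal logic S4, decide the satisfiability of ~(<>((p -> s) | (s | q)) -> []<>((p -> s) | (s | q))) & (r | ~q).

1. ~(<>((p -> s) | (s | q)) -> []<>((p -> s) | (s | q))) & (r | ~q), 0
2. ~(<>((p -> s) | (s | q)) -> []<>((p -> s) | (s | q))), 0
3. r | ~q, 0
4. <>((p -> s) | (s | q)), 0
5. ~[]<>((p -> s) | (s | q)), 0
6. ~q, 0
7. (p -> s) | (s | q), 1
8. s | q, 1
9. q, 1
10. ~<>((p -> s) | (s | q)), 2
11. ~((p -> s) | (s | q)), 2
12. ~(p -> s), 2
13. ~(s | q), 2
14. p, 2
15. ~s, 2
16. ~q, 2
Accessibility: 0R0, 0R1, 0R2, 1R1, 2R2

Yes, satisfiable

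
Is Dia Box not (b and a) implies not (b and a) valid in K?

Not valid

Tableau for the negation not (Dia Box not (b and a) implies not (b and a)):
1. not (Dia Box not (b and a) implies not (b and a)), u
2. Dia Box not (b and a), u   [neg-implies-rule on 1]
3. b and a, u   [neg-implies-rule on 1]
4. b, u   [and-rule on 3]
5. a, u   [and-rule on 3]
6. Box not (b and a), v   [Dia-rule on 2: fresh world v, uRv]
Accessibility: uRv
The negation has an open branch (countermodel exists).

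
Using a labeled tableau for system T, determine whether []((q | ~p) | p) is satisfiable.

1. []((q | ~p) | p), u
2. (q | ~p) | p, u
3. p, u
Accessibility: uRu

Satisfiable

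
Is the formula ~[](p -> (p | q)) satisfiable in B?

1. ~[](p -> (p | q)), w0
2. ~(p -> (p | q)), w1
3. p, w1
4. ~(p | q), w1
5. ~p, w1
6. ~q, w1
Accessibility: w0Rw0, w0Rw1, w1Rw0, w1Rw1
Branch closes: p and ~p both at w1.
(One branch shown.) All branches close.

Unsatisfiable (every branch closes)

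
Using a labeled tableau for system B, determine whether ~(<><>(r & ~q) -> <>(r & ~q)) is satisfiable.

1. ~(<><>(r & ~q) -> <>(r & ~q)), u
2. <><>(r & ~q), u   [~->-rule on 1]
3. ~<>(r & ~q), u   [~->-rule on 1]
4. ~(r & ~q), u   [~<>-rule on 3 via uRu]
5. q, u   [~&-rule on 4 (branches; this branch)]
6. <>(r & ~q), v   [<>-rule on 2: fresh world v, uRv]
7. ~(r & ~q), v   [~<>-rule on 3 via uRv]
8. q, v   [~&-rule on 7 (branches; this branch)]
9. r & ~q, w   [<>-rule on 6: fresh world w, vRw]
10. r, w   [&-rule on 9]
11. ~q, w   [&-rule on 9]
Accessibility: uRu, uRv, vRu, vRv, vRw, wRv, wRw

Satisfiable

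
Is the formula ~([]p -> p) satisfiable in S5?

Unsatisfiable (every branch closes)

1. ~([]p -> p), 0
2. []p, 0
3. ~p, 0
4. p, 0
Accessibility: 0R0
Branch closes: p and ~p both at 0.
All branches of the tableau close; one closing branch shown above.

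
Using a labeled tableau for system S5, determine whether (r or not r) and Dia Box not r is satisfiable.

1. (r or not r) and Dia Box not r, w0
2. r or not r, w0   [and-rule on 1]
3. Dia Box not r, w0   [and-rule on 1]
4. not r, w0   [or-rule on 2 (branches; this branch)]
5. Box not r, w1   [Dia-rule on 3: fresh world w1, w0Rw1]
6. not r, w1   [Box-rule on 5 via w1Rw1]
Accessibility: w0Rw0, w0Rw1, w1Rw0, w1Rw1

Satisfiable (open branch found)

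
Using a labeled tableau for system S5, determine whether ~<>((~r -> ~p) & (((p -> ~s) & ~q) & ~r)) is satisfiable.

Satisfiable

1. ~<>((~r -> ~p) & (((p -> ~s) & ~q) & ~r)), u
2. ~((~r -> ~p) & (((p -> ~s) & ~q) & ~r)), u
3. ~(((p -> ~s) & ~q) & ~r), u
4. r, u
Accessibility: uRu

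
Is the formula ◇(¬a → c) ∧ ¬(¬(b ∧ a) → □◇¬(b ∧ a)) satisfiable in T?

Yes, satisfiable

1. ◇(¬a → c) ∧ ¬(¬(b ∧ a) → □◇¬(b ∧ a)), w0
2. ◇(¬a → c), w0
3. ¬(¬(b ∧ a) → □◇¬(b ∧ a)), w0
4. ¬(b ∧ a), w0
5. ¬□◇¬(b ∧ a), w0
6. ¬a, w0
7. ¬a → c, w1
8. c, w1
9. ¬◇¬(b ∧ a), w2
10. b ∧ a, w2
11. b, w2
12. a, w2
Accessibility: w0Rw0, w0Rw1, w0Rw2, w1Rw1, w2Rw2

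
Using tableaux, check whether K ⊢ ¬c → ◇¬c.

Invalid (countermodel exists)

Tableau for the negation ¬(¬c → ◇¬c):
1. ¬(¬c → ◇¬c), u
2. ¬c, u   [¬→-rule on 1]
3. ¬◇¬c, u   [¬→-rule on 1]
The negation has an open branch (countermodel exists).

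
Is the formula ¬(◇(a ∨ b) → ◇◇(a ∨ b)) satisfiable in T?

Unsatisfiable

1. ¬(◇(a ∨ b) → ◇◇(a ∨ b)), w0
2. ◇(a ∨ b), w0   [¬→-rule on 1]
3. ¬◇◇(a ∨ b), w0   [¬→-rule on 1]
4. ¬◇(a ∨ b), w0   [¬◇-rule on 3 via w0Rw0]
5. ¬(a ∨ b), w0   [¬◇-rule on 4 via w0Rw0]
6. ¬a, w0   [¬∨-rule on 5]
7. ¬b, w0   [¬∨-rule on 5]
8. a ∨ b, w1   [◇-rule on 2: fresh world w1, w0Rw1]
9. ¬◇(a ∨ b), w1   [¬◇-rule on 3 via w0Rw1]
10. ¬(a ∨ b), w1   [¬◇-rule on 4 via w0Rw1]
11. ¬a, w1   [¬∨-rule on 10]
12. ¬b, w1   [¬∨-rule on 10]
13. b, w1   [∨-rule on 8 (branches; this branch)]
Accessibility: w0Rw0, w0Rw1, w1Rw1
Branch closes: b and ¬b both at w1.
All branches of the tableau close; one closing branch shown above.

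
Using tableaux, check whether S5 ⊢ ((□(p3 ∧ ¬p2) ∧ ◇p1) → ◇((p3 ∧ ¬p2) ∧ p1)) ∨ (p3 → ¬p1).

Yes, valid

Tableau for the negation ¬(((□(p3 ∧ ¬p2) ∧ ◇p1) → ◇((p3 ∧ ¬p2) ∧ p1)) ∨ (p3 → ¬p1)):
1. ¬(((□(p3 ∧ ¬p2) ∧ ◇p1) → ◇((p3 ∧ ¬p2) ∧ p1)) ∨ (p3 → ¬p1)), 0
2. ¬((□(p3 ∧ ¬p2) ∧ ◇p1) → ◇((p3 ∧ ¬p2) ∧ p1)), 0   [¬∨-rule on 1]
3. ¬(p3 → ¬p1), 0   [¬∨-rule on 1]
4. □(p3 ∧ ¬p2) ∧ ◇p1, 0   [¬→-rule on 2]
5. ¬◇((p3 ∧ ¬p2) ∧ p1), 0   [¬→-rule on 2]
6. p3, 0   [¬→-rule on 3]
7. p1, 0   [¬→-rule on 3]
8. □(p3 ∧ ¬p2), 0   [∧-rule on 4]
9. ◇p1, 0   [∧-rule on 4]
10. ¬((p3 ∧ ¬p2) ∧ p1), 0   [¬◇-rule on 5 via 0R0]
11. p3 ∧ ¬p2, 0   [□-rule on 8 via 0R0]
12. ¬p2, 0   [∧-rule on 11]
13. ¬(p3 ∧ ¬p2), 0   [¬∧-rule on 10 (branches; this branch)]
14. p2, 0   [¬∧-rule on 13 (branches; this branch)]
Accessibility: 0R0
Branch closes: p2 and ¬p2 both at 0.
Every branch of the negation's tableau closes; the branch above is one of them.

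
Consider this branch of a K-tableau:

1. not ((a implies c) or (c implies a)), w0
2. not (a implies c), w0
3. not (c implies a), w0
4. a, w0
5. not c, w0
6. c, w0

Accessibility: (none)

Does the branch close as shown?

Both c and not c appear at w0.

Yes, closed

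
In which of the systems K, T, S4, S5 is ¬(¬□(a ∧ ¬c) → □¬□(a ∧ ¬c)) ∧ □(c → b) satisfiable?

S5-tableau for the formula:
1. ¬(¬□(a ∧ ¬c) → □¬□(a ∧ ¬c)) ∧ □(c → b), w0
2. ¬(¬□(a ∧ ¬c) → □¬□(a ∧ ¬c)), w0
3. □(c → b), w0
4. ¬□(a ∧ ¬c), w0
5. ¬□¬□(a ∧ ¬c), w0
6. c → b, w0
7. b, w0
8. ¬(a ∧ ¬c), w1
9. c → b, w1
10. c, w1
11. b, w1
12. □(a ∧ ¬c), w2
13. c → b, w2
14. a ∧ ¬c, w0
15. a, w0
16. ¬c, w0
17. a ∧ ¬c, w1
18. a, w1
19. ¬c, w1
Accessibility: w0Rw0, w0Rw1, w0Rw2, w1Rw0, w1Rw1, w1Rw2, w2Rw0, w2Rw1, w2Rw2
Branch closes: c and ¬c both at w1.
Every branch closes (one shown): unsatisfiable in S5.
S4-tableau for the formula:
1. ¬(¬□(a ∧ ¬c) → □¬□(a ∧ ¬c)) ∧ □(c → b), w0
2. ¬(¬□(a ∧ ¬c) → □¬□(a ∧ ¬c)), w0
3. □(c → b), w0
4. ¬□(a ∧ ¬c), w0
5. ¬□¬□(a ∧ ¬c), w0
6. c → b, w0
7. b, w0
8. ¬(a ∧ ¬c), w1
9. c → b, w1
10. c, w1
11. b, w1
12. □(a ∧ ¬c), w2
13. c → b, w2
14. a ∧ ¬c, w2
15. a, w2
16. ¬c, w2
17. b, w2
Accessibility: w0Rw0, w0Rw1, w0Rw2, w1Rw1, w2Rw2
Complete open branch: satisfiable in S4, hence also in K, T (this S4-model is also a K-model and a T-model).

K, T, S4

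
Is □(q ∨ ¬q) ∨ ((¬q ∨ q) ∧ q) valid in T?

Valid

Tableau for the negation ¬(□(q ∨ ¬q) ∨ ((¬q ∨ q) ∧ q)):
1. ¬(□(q ∨ ¬q) ∨ ((¬q ∨ q) ∧ q)), 0
2. ¬□(q ∨ ¬q), 0
3. ¬((¬q ∨ q) ∧ q), 0
4. ¬q, 0
5. ¬(q ∨ ¬q), 1
6. ¬q, 1
7. q, 1
Accessibility: 0R0, 0R1, 1R1
Branch closes: q and ¬q both at 1.
Every branch of the negation's tableau closes; the branch above is one of them.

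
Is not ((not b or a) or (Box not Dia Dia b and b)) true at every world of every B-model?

Not valid

Tableau for the negation (not b or a) or (Box not Dia Dia b and b):
1. (not b or a) or (Box not Dia Dia b and b), 0
2. not b or a, 0
3. a, 0
Accessibility: 0R0
The negation has an open branch (countermodel exists).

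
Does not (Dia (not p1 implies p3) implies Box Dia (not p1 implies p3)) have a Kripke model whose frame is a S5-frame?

Unsatisfiable (every branch closes)

1. not (Dia (not p1 implies p3) implies Box Dia (not p1 implies p3)), w0
2. Dia (not p1 implies p3), w0
3. not Box Dia (not p1 implies p3), w0
4. not p1 implies p3, w1
5. p3, w1
6. not Dia (not p1 implies p3), w2
7. not (not p1 implies p3), w0
8. not p1, w0
9. not p3, w0
10. not (not p1 implies p3), w1
11. not p1, w1
12. not p3, w1
Accessibility: w0Rw0, w0Rw1, w0Rw2, w1Rw0, w1Rw1, w1Rw2, w2Rw0, w2Rw1, w2Rw2
Branch closes: p3 and not p3 both at w1.
Every branch closes; the branch above is one of them.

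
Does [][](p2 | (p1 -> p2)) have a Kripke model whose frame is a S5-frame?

1. [][](p2 | (p1 -> p2)), w0
2. [](p2 | (p1 -> p2)), w0   [[]-rule on 1 via w0Rw0]
3. p2 | (p1 -> p2), w0   [[]-rule on 2 via w0Rw0]
4. p1 -> p2, w0   [|-rule on 3 (branches; this branch)]
5. p2, w0   [->-rule on 4 (branches; this branch)]
Accessibility: w0Rw0

Satisfiable (open branch found)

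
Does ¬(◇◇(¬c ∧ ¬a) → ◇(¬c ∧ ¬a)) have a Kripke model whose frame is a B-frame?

1. ¬(◇◇(¬c ∧ ¬a) → ◇(¬c ∧ ¬a)), 0
2. ◇◇(¬c ∧ ¬a), 0   [¬→-rule on 1]
3. ¬◇(¬c ∧ ¬a), 0   [¬→-rule on 1]
4. ¬(¬c ∧ ¬a), 0   [¬◇-rule on 3 via 0R0]
5. a, 0   [¬∧-rule on 4 (branches; this branch)]
6. ◇(¬c ∧ ¬a), 1   [◇-rule on 2: fresh world 1, 0R1]
7. ¬(¬c ∧ ¬a), 1   [¬◇-rule on 3 via 0R1]
8. a, 1   [¬∧-rule on 7 (branches; this branch)]
9. ¬c ∧ ¬a, 2   [◇-rule on 6: fresh world 2, 1R2]
10. ¬c, 2   [∧-rule on 9]
11. ¬a, 2   [∧-rule on 9]
Accessibility: 0R0, 0R1, 1R0, 1R1, 1R2, 2R1, 2R2

Yes, satisfiable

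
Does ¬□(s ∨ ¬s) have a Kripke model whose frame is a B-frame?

1. ¬□(s ∨ ¬s), u
2. ¬(s ∨ ¬s), v   [¬□-rule on 1: fresh world v, uRv]
3. ¬s, v   [¬∨-rule on 2]
4. s, v   [¬∨-rule on 2]
Accessibility: uRu, uRv, vRu, vRv
Branch closes: s and ¬s both at v.
Every branch closes; the branch above is one of them.

Unsatisfiable (every branch closes)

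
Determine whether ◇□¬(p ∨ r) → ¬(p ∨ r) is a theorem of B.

Valid in B

Tableau for the negation ¬(◇□¬(p ∨ r) → ¬(p ∨ r)):
1. ¬(◇□¬(p ∨ r) → ¬(p ∨ r)), 0
2. ◇□¬(p ∨ r), 0
3. p ∨ r, 0
4. r, 0
5. □¬(p ∨ r), 1
6. ¬(p ∨ r), 0
7. ¬p, 0
8. ¬r, 0
Accessibility: 0R0, 0R1, 1R0, 1R1
Branch closes: r and ¬r both at 0.
All branches of the negation close; one closing branch shown above.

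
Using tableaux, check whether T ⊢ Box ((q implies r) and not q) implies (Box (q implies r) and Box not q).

Valid

Tableau for the negation not (Box ((q implies r) and not q) implies (Box (q implies r) and Box not q)):
1. not (Box ((q implies r) and not q) implies (Box (q implies r) and Box not q)), u
2. Box ((q implies r) and not q), u
3. not (Box (q implies r) and Box not q), u
4. (q implies r) and not q, u
5. q implies r, u
6. not q, u
7. not Box (q implies r), u
8. r, u
9. not (q implies r), v
10. q, v
11. not r, v
12. (q implies r) and not q, v
13. q implies r, v
14. not q, v
Accessibility: uRu, uRv, vRv
Branch closes: q and not q both at v.
All branches of the negation close; one closing branch shown above.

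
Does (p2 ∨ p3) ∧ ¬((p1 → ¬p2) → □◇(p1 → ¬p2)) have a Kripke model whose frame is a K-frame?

Satisfiable

1. (p2 ∨ p3) ∧ ¬((p1 → ¬p2) → □◇(p1 → ¬p2)), w0
2. p2 ∨ p3, w0   [∧-rule on 1]
3. ¬((p1 → ¬p2) → □◇(p1 → ¬p2)), w0   [∧-rule on 1]
4. p1 → ¬p2, w0   [¬→-rule on 3]
5. ¬□◇(p1 → ¬p2), w0   [¬→-rule on 3]
6. p3, w0   [∨-rule on 2 (branches; this branch)]
7. ¬p2, w0   [→-rule on 4 (branches; this branch)]
8. ¬◇(p1 → ¬p2), w1   [¬□-rule on 5: fresh world w1, w0Rw1]
Accessibility: w0Rw1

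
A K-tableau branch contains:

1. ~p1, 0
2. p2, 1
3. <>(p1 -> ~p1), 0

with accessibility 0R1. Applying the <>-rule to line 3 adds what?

a fresh world 2 with 0R2, and p1 -> ~p1 at 2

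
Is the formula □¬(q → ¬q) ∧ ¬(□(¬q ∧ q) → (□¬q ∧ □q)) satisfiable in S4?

Unsatisfiable (every branch closes)

1. □¬(q → ¬q) ∧ ¬(□(¬q ∧ q) → (□¬q ∧ □q)), w0
2. □¬(q → ¬q), w0   [∧-rule on 1]
3. ¬(□(¬q ∧ q) → (□¬q ∧ □q)), w0   [∧-rule on 1]
4. □(¬q ∧ q), w0   [¬→-rule on 3]
5. ¬(□¬q ∧ □q), w0   [¬→-rule on 3]
6. ¬(q → ¬q), w0   [□-rule on 2 via w0Rw0]
7. q, w0   [¬→-rule on 6]
8. ¬q ∧ q, w0   [□-rule on 4 via w0Rw0]
9. ¬q, w0   [∧-rule on 8]
Accessibility: w0Rw0
Branch closes: q and ¬q both at w0.
Every branch closes; the branch above is one of them.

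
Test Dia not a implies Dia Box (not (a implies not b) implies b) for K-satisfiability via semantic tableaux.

Yes, satisfiable

1. Dia not a implies Dia Box (not (a implies not b) implies b), u
2. Dia Box (not (a implies not b) implies b), u
3. Box (not (a implies not b) implies b), v
Accessibility: uRv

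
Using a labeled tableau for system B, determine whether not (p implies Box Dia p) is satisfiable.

1. not (p implies Box Dia p), u
2. p, u   [neg-implies-rule on 1]
3. not Box Dia p, u   [neg-implies-rule on 1]
4. not Dia p, v   [neg-Box-rule on 3: fresh world v, uRv]
5. not p, u   [neg-Dia-rule on 4 via vRu]
Accessibility: uRu, uRv, vRu, vRv
Branch closes: p and not p both at u.
(One branch shown.) All branches close.

No, unsatisfiable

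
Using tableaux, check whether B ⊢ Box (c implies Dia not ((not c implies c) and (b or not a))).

Invalid (countermodel exists)

Tableau for the negation not Box (c implies Dia not ((not c implies c) and (b or not a))):
1. not Box (c implies Dia not ((not c implies c) and (b or not a))), w0
2. not (c implies Dia not ((not c implies c) and (b or not a))), w1   [neg-Box-rule on 1: fresh world w1, w0Rw1]
3. c, w1   [neg-implies-rule on 2]
4. not Dia not ((not c implies c) and (b or not a)), w1   [neg-implies-rule on 2]
5. (not c implies c) and (b or not a), w0   [neg-Dia-rule on 4 via w1Rw0]
6. not c implies c, w0   [and-rule on 5]
7. b or not a, w0   [and-rule on 5]
8. (not c implies c) and (b or not a), w1   [neg-Dia-rule on 4 via w1Rw1]
9. not c implies c, w1   [and-rule on 8]
10. b or not a, w1   [and-rule on 8]
11. c, w0   [implies-rule on 6 (branches; this branch)]
12. not a, w0   [or-rule on 7 (branches; this branch)]
13. not a, w1   [or-rule on 10 (branches; this branch)]
Accessibility: w0Rw0, w0Rw1, w1Rw0, w1Rw1
The negation has an open branch (countermodel exists).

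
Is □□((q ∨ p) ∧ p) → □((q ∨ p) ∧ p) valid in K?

Tableau for the negation ¬(□□((q ∨ p) ∧ p) → □((q ∨ p) ∧ p)):
1. ¬(□□((q ∨ p) ∧ p) → □((q ∨ p) ∧ p)), u
2. □□((q ∨ p) ∧ p), u
3. ¬□((q ∨ p) ∧ p), u
4. ¬((q ∨ p) ∧ p), v
5. □((q ∨ p) ∧ p), v
6. ¬p, v
Accessibility: uRv
The negation has an open branch (countermodel exists).

No, not valid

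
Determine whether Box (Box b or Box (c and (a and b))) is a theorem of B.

Invalid (countermodel exists)

Tableau for the negation not Box (Box b or Box (c and (a and b))):
1. not Box (Box b or Box (c and (a and b))), 0
2. not (Box b or Box (c and (a and b))), 1   [neg-Box-rule on 1: fresh world 1, 0R1]
3. not Box b, 1   [neg-or-rule on 2]
4. not Box (c and (a and b)), 1   [neg-or-rule on 2]
5. not b, 2   [neg-Box-rule on 3: fresh world 2, 1R2]
6. not (c and (a and b)), 3   [neg-Box-rule on 4: fresh world 3, 1R3]
7. not (a and b), 3   [neg-and-rule on 6 (branches; this branch)]
8. not b, 3   [neg-and-rule on 7 (branches; this branch)]
Accessibility: 0R0, 0R1, 1R0, 1R1, 1R2, 1R3, 2R1, 2R2, 3R1, 3R3
The negation has an open branch (countermodel exists).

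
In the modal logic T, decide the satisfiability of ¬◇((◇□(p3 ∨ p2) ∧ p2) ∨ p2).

1. ¬◇((◇□(p3 ∨ p2) ∧ p2) ∨ p2), 0
2. ¬((◇□(p3 ∨ p2) ∧ p2) ∨ p2), 0
3. ¬(◇□(p3 ∨ p2) ∧ p2), 0
4. ¬p2, 0
Accessibility: 0R0

Yes, satisfiable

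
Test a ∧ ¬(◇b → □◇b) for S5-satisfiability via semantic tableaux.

1. a ∧ ¬(◇b → □◇b), u
2. a, u
3. ¬(◇b → □◇b), u
4. ◇b, u
5. ¬□◇b, u
6. b, v
7. ¬◇b, w
8. ¬b, u
9. ¬b, v
Accessibility: uRu, uRv, uRw, vRu, vRv, vRw, wRu, wRv, wRw
Branch closes: b and ¬b both at v.
All branches of the tableau close; one closing branch shown above.

No, unsatisfiable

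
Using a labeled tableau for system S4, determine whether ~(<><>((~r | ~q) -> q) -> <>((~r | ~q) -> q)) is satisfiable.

No, unsatisfiable

1. ~(<><>((~r | ~q) -> q) -> <>((~r | ~q) -> q)), 0
2. <><>((~r | ~q) -> q), 0   [~->-rule on 1]
3. ~<>((~r | ~q) -> q), 0   [~->-rule on 1]
4. ~((~r | ~q) -> q), 0   [~<>-rule on 3 via 0R0]
5. ~r | ~q, 0   [~->-rule on 4]
6. ~q, 0   [~->-rule on 4]
7. <>((~r | ~q) -> q), 1   [<>-rule on 2: fresh world 1, 0R1]
8. ~((~r | ~q) -> q), 1   [~<>-rule on 3 via 0R1]
9. ~r | ~q, 1   [~->-rule on 8]
10. ~q, 1   [~->-rule on 8]
11. (~r | ~q) -> q, 2   [<>-rule on 7: fresh world 2, 1R2]
12. ~((~r | ~q) -> q), 2   [~<>-rule on 3 via 0R2]
13. ~r | ~q, 2   [~->-rule on 12]
14. ~q, 2   [~->-rule on 12]
15. ~(~r | ~q), 2   [->-rule on 11 (branches; this branch)]
16. r, 2   [~|-rule on 15]
17. q, 2   [~|-rule on 15]
Accessibility: 0R0, 0R1, 0R2, 1R1, 1R2, 2R2
Branch closes: q and ~q both at 2.
Every branch closes; the branch above is one of them.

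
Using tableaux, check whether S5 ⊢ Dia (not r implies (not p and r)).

Not valid

Tableau for the negation not Dia (not r implies (not p and r)):
1. not Dia (not r implies (not p and r)), 0
2. not (not r implies (not p and r)), 0
3. not r, 0
4. not (not p and r), 0
Accessibility: 0R0
The negation has an open branch (countermodel exists).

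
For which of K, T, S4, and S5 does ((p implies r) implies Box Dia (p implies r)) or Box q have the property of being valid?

S5

S4-tableau for the negation not (((p implies r) implies Box Dia (p implies r)) or Box q):
1. not (((p implies r) implies Box Dia (p implies r)) or Box q), u
2. not ((p implies r) implies Box Dia (p implies r)), u
3. not Box q, u
4. p implies r, u
5. not Box Dia (p implies r), u
6. r, u
7. not q, v
8. not Dia (p implies r), w
9. not (p implies r), w
10. p, w
11. not r, w
Accessibility: uRu, uRv, uRw, vRv, wRw
Complete open branch: countermodel on an S4-frame, so not valid in S4, nor in K, T (the same frame is also a K-frame and a T-frame).
S5-tableau for the negation not (((p implies r) implies Box Dia (p implies r)) or Box q):
1. not (((p implies r) implies Box Dia (p implies r)) or Box q), u
2. not ((p implies r) implies Box Dia (p implies r)), u
3. not Box q, u
4. p implies r, u
5. not Box Dia (p implies r), u
6. r, u
7. not q, v
8. not Dia (p implies r), w
9. not (p implies r), u
10. p, u
11. not r, u
Accessibility: uRu, uRv, uRw, vRu, vRv, vRw, wRu, wRv, wRw
Branch closes: r and not r both at u.
Every branch closes (one shown): valid in S5.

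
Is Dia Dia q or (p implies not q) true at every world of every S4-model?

Valid in S4

Tableau for the negation not (Dia Dia q or (p implies not q)):
1. not (Dia Dia q or (p implies not q)), w0
2. not Dia Dia q, w0   [neg-or-rule on 1]
3. not (p implies not q), w0   [neg-or-rule on 1]
4. p, w0   [neg-implies-rule on 3]
5. q, w0   [neg-implies-rule on 3]
6. not Dia q, w0   [neg-Dia-rule on 2 via w0Rw0]
7. not q, w0   [neg-Dia-rule on 6 via w0Rw0]
Accessibility: w0Rw0
Branch closes: q and not q both at w0.
Every branch of the negation's tableau closes; the branch above is one of them.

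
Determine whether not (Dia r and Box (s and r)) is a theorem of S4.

Tableau for the negation Dia r and Box (s and r):
1. Dia r and Box (s and r), w0
2. Dia r, w0
3. Box (s and r), w0
4. s and r, w0
5. s, w0
6. r, w0
7. r, w1
8. s and r, w1
9. s, w1
Accessibility: w0Rw0, w0Rw1, w1Rw1
The negation has an open branch (countermodel exists).

Not valid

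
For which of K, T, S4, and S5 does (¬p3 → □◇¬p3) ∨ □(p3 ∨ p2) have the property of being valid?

S5-tableau for the negation ¬((¬p3 → □◇¬p3) ∨ □(p3 ∨ p2)):
1. ¬((¬p3 → □◇¬p3) ∨ □(p3 ∨ p2)), u
2. ¬(¬p3 → □◇¬p3), u   [¬∨-rule on 1]
3. ¬□(p3 ∨ p2), u   [¬∨-rule on 1]
4. ¬p3, u   [¬→-rule on 2]
5. ¬□◇¬p3, u   [¬→-rule on 2]
6. ¬(p3 ∨ p2), v   [¬□-rule on 3: fresh world v, uRv]
7. ¬p3, v   [¬∨-rule on 6]
8. ¬p2, v   [¬∨-rule on 6]
9. ¬◇¬p3, w   [¬□-rule on 5: fresh world w, uRw]
10. p3, u   [¬◇-rule on 9 via wRu]
Accessibility: uRu, uRv, uRw, vRu, vRv, vRw, wRu, wRv, wRw
Branch closes: p3 and ¬p3 both at u.
Every branch closes (one shown): valid in S5.
S4-tableau for the negation ¬((¬p3 → □◇¬p3) ∨ □(p3 ∨ p2)):
1. ¬((¬p3 → □◇¬p3) ∨ □(p3 ∨ p2)), u
2. ¬(¬p3 → □◇¬p3), u   [¬∨-rule on 1]
3. ¬□(p3 ∨ p2), u   [¬∨-rule on 1]
4. ¬p3, u   [¬→-rule on 2]
5. ¬□◇¬p3, u   [¬→-rule on 2]
6. ¬(p3 ∨ p2), v   [¬□-rule on 3: fresh world v, uRv]
7. ¬p3, v   [¬∨-rule on 6]
8. ¬p2, v   [¬∨-rule on 6]
9. ¬◇¬p3, w   [¬□-rule on 5: fresh world w, uRw]
10. p3, w   [¬◇-rule on 9 via wRw]
Accessibility: uRu, uRv, uRw, vRv, wRw
Complete open branch: countermodel on an S4-frame, so not valid in S4, nor in K, T (the same frame is also a K-frame and a T-frame).

S5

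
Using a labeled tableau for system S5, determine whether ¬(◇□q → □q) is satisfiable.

Unsatisfiable

1. ¬(◇□q → □q), w0
2. ◇□q, w0
3. ¬□q, w0
4. □q, w1
5. q, w0
6. q, w1
7. ¬q, w2
8. q, w2
Accessibility: w0Rw0, w0Rw1, w0Rw2, w1Rw0, w1Rw1, w1Rw2, w2Rw0, w2Rw1, w2Rw2
Branch closes: q and ¬q both at w2.
All branches of the tableau close; one closing branch shown above.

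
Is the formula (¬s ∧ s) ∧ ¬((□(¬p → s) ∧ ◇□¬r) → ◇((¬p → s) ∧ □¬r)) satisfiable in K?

1. (¬s ∧ s) ∧ ¬((□(¬p → s) ∧ ◇□¬r) → ◇((¬p → s) ∧ □¬r)), 0
2. ¬s ∧ s, 0   [∧-rule on 1]
3. ¬((□(¬p → s) ∧ ◇□¬r) → ◇((¬p → s) ∧ □¬r)), 0   [∧-rule on 1]
4. ¬s, 0   [∧-rule on 2]
5. s, 0   [∧-rule on 2]
Branch closes: s and ¬s both at 0.
(One branch shown.) All branches close.

No, unsatisfiable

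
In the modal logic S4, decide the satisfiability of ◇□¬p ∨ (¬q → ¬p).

Satisfiable (open branch found)

1. ◇□¬p ∨ (¬q → ¬p), 0
2. ¬q → ¬p, 0   [∨-rule on 1 (branches; this branch)]
3. ¬p, 0   [→-rule on 2 (branches; this branch)]
Accessibility: 0R0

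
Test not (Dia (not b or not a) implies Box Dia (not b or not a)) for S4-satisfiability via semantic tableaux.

Satisfiable

1. not (Dia (not b or not a) implies Box Dia (not b or not a)), 0
2. Dia (not b or not a), 0
3. not Box Dia (not b or not a), 0
4. not b or not a, 1
5. not a, 1
6. not Dia (not b or not a), 2
7. not (not b or not a), 2
8. b, 2
9. a, 2
Accessibility: 0R0, 0R1, 0R2, 1R1, 2R2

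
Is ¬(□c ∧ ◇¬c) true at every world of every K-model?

Tableau for the negation □c ∧ ◇¬c:
1. □c ∧ ◇¬c, u
2. □c, u
3. ◇¬c, u
4. ¬c, v
5. c, v
Accessibility: uRv
Branch closes: c and ¬c both at v.
Every branch of the negation's tableau closes; the branch above is one of them.

Valid in K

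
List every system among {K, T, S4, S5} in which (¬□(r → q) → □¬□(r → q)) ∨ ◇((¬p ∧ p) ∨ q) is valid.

S5

S5-tableau for the negation ¬((¬□(r → q) → □¬□(r → q)) ∨ ◇((¬p ∧ p) ∨ q)):
1. ¬((¬□(r → q) → □¬□(r → q)) ∨ ◇((¬p ∧ p) ∨ q)), u
2. ¬(¬□(r → q) → □¬□(r → q)), u   [¬∨-rule on 1]
3. ¬◇((¬p ∧ p) ∨ q), u   [¬∨-rule on 1]
4. ¬□(r → q), u   [¬→-rule on 2]
5. ¬□¬□(r → q), u   [¬→-rule on 2]
6. ¬((¬p ∧ p) ∨ q), u   [¬◇-rule on 3 via uRu]
7. ¬(¬p ∧ p), u   [¬∨-rule on 6]
8. ¬q, u   [¬∨-rule on 6]
9. ¬p, u   [¬∧-rule on 7 (branches; this branch)]
10. ¬(r → q), v   [¬□-rule on 4: fresh world v, uRv]
11. r, v   [¬→-rule on 10]
12. ¬q, v   [¬→-rule on 10]
13. ¬((¬p ∧ p) ∨ q), v   [¬◇-rule on 3 via uRv]
14. ¬(¬p ∧ p), v   [¬∨-rule on 13]
15. ¬p, v   [¬∧-rule on 14 (branches; this branch)]
16. □(r → q), w   [¬□-rule on 5: fresh world w, uRw]
17. ¬((¬p ∧ p) ∨ q), w   [¬◇-rule on 3 via uRw]
18. ¬(¬p ∧ p), w   [¬∨-rule on 17]
19. ¬q, w   [¬∨-rule on 17]
20. r → q, u   [□-rule on 16 via wRu]
21. r → q, v   [□-rule on 16 via wRv]
22. r → q, w   [□-rule on 16 via wRw]
23. ¬p, w   [¬∧-rule on 18 (branches; this branch)]
24. ¬r, u   [→-rule on 20 (branches; this branch)]
25. q, v   [→-rule on 21 (branches; this branch)]
Accessibility: uRu, uRv, uRw, vRu, vRv, vRw, wRu, wRv, wRw
Branch closes: q and ¬q both at v.
Every branch closes (one shown): valid in S5.
S4-tableau for the negation ¬((¬□(r → q) → □¬□(r → q)) ∨ ◇((¬p ∧ p) ∨ q)):
1. ¬((¬□(r → q) → □¬□(r → q)) ∨ ◇((¬p ∧ p) ∨ q)), u
2. ¬(¬□(r → q) → □¬□(r → q)), u   [¬∨-rule on 1]
3. ¬◇((¬p ∧ p) ∨ q), u   [¬∨-rule on 1]
4. ¬□(r → q), u   [¬→-rule on 2]
5. ¬□¬□(r → q), u   [¬→-rule on 2]
6. ¬((¬p ∧ p) ∨ q), u   [¬◇-rule on 3 via uRu]
7. ¬(¬p ∧ p), u   [¬∨-rule on 6]
8. ¬q, u   [¬∨-rule on 6]
9. ¬p, u   [¬∧-rule on 7 (branches; this branch)]
10. ¬(r → q), v   [¬□-rule on 4: fresh world v, uRv]
11. r, v   [¬→-rule on 10]
12. ¬q, v   [¬→-rule on 10]
13. ¬((¬p ∧ p) ∨ q), v   [¬◇-rule on 3 via uRv]
14. ¬(¬p ∧ p), v   [¬∨-rule on 13]
15. ¬p, v   [¬∧-rule on 14 (branches; this branch)]
16. □(r → q), w   [¬□-rule on 5: fresh world w, uRw]
17. ¬((¬p ∧ p) ∨ q), w   [¬◇-rule on 3 via uRw]
18. ¬(¬p ∧ p), w   [¬∨-rule on 17]
19. ¬q, w   [¬∨-rule on 17]
20. r → q, w   [□-rule on 16 via wRw]
21. ¬p, w   [¬∧-rule on 18 (branches; this branch)]
22. ¬r, w   [→-rule on 20 (branches; this branch)]
Accessibility: uRu, uRv, uRw, vRv, wRw
Complete open branch: countermodel on an S4-frame, so not valid in S4, nor in K, T (the same frame is also a K-frame and a T-frame).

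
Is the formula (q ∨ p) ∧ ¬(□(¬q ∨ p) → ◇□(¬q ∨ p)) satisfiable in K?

Satisfiable

1. (q ∨ p) ∧ ¬(□(¬q ∨ p) → ◇□(¬q ∨ p)), u
2. q ∨ p, u   [∧-rule on 1]
3. ¬(□(¬q ∨ p) → ◇□(¬q ∨ p)), u   [∧-rule on 1]
4. □(¬q ∨ p), u   [¬→-rule on 3]
5. ¬◇□(¬q ∨ p), u   [¬→-rule on 3]
6. p, u   [∨-rule on 2 (branches; this branch)]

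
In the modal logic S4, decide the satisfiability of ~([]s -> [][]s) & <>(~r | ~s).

1. ~([]s -> [][]s) & <>(~r | ~s), w0
2. ~([]s -> [][]s), w0   [&-rule on 1]
3. <>(~r | ~s), w0   [&-rule on 1]
4. []s, w0   [~->-rule on 2]
5. ~[][]s, w0   [~->-rule on 2]
6. s, w0   [[]-rule on 4 via w0Rw0]
7. ~r | ~s, w1   [<>-rule on 3: fresh world w1, w0Rw1]
8. s, w1   [[]-rule on 4 via w0Rw1]
9. ~r, w1   [|-rule on 7 (branches; this branch)]
10. ~[]s, w2   [~[]-rule on 5: fresh world w2, w0Rw2]
11. s, w2   [[]-rule on 4 via w0Rw2]
12. ~s, w3   [~[]-rule on 10: fresh world w3, w2Rw3]
13. s, w3   [[]-rule on 4 via w0Rw3]
Accessibility: w0Rw0, w0Rw1, w0Rw2, w0Rw3, w1Rw1, w2Rw2, w2Rw3, w3Rw3
Branch closes: s and ~s both at w3.
(One branch shown.) All branches close.

Unsatisfiable (every branch closes)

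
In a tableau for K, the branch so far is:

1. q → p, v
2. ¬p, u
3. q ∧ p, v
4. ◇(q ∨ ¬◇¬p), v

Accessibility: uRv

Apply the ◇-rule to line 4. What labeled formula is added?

a fresh world w with vRw, and q ∨ ¬◇¬p at w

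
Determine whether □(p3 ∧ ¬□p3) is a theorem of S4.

No, not valid

Tableau for the negation ¬□(p3 ∧ ¬□p3):
1. ¬□(p3 ∧ ¬□p3), w0
2. ¬(p3 ∧ ¬□p3), w1
3. □p3, w1
4. p3, w1
Accessibility: w0Rw0, w0Rw1, w1Rw1
The negation has an open branch (countermodel exists).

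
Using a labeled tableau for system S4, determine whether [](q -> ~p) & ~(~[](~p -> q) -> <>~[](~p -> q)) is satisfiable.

1. [](q -> ~p) & ~(~[](~p -> q) -> <>~[](~p -> q)), u
2. [](q -> ~p), u
3. ~(~[](~p -> q) -> <>~[](~p -> q)), u
4. ~[](~p -> q), u
5. ~<>~[](~p -> q), u
6. q -> ~p, u
7. [](~p -> q), u
8. ~p -> q, u
9. ~p, u
10. q, u
11. ~(~p -> q), v
12. ~p, v
13. ~q, v
14. q -> ~p, v
15. [](~p -> q), v
16. ~p -> q, v
17. q, v
Accessibility: uRu, uRv, vRv
Branch closes: q and ~q both at v.
(One branch shown.) All branches close.

Unsatisfiable (every branch closes)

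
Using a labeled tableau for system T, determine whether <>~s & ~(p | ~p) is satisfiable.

Unsatisfiable

1. <>~s & ~(p | ~p), 0
2. <>~s, 0
3. ~(p | ~p), 0
4. ~p, 0
5. p, 0
Accessibility: 0R0
Branch closes: p and ~p both at 0.
(One branch shown.) All branches close.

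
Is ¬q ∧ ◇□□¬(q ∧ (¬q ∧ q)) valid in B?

Tableau for the negation ¬(¬q ∧ ◇□□¬(q ∧ (¬q ∧ q))):
1. ¬(¬q ∧ ◇□□¬(q ∧ (¬q ∧ q))), w0
2. q, w0
Accessibility: w0Rw0
The negation has an open branch (countermodel exists).

No, not valid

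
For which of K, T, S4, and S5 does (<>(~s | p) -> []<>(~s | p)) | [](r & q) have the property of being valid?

S5

S4-tableau for the negation ~((<>(~s | p) -> []<>(~s | p)) | [](r & q)):
1. ~((<>(~s | p) -> []<>(~s | p)) | [](r & q)), 0
2. ~(<>(~s | p) -> []<>(~s | p)), 0   [~|-rule on 1]
3. ~[](r & q), 0   [~|-rule on 1]
4. <>(~s | p), 0   [~->-rule on 2]
5. ~[]<>(~s | p), 0   [~->-rule on 2]
6. ~(r & q), 1   [~[]-rule on 3: fresh world 1, 0R1]
7. ~q, 1   [~&-rule on 6 (branches; this branch)]
8. ~s | p, 2   [<>-rule on 4: fresh world 2, 0R2]
9. p, 2   [|-rule on 8 (branches; this branch)]
10. ~<>(~s | p), 3   [~[]-rule on 5: fresh world 3, 0R3]
11. ~(~s | p), 3   [~<>-rule on 10 via 3R3]
12. s, 3   [~|-rule on 11]
13. ~p, 3   [~|-rule on 11]
Accessibility: 0R0, 0R1, 0R2, 0R3, 1R1, 2R2, 3R3
Complete open branch: countermodel on an S4-frame, so not valid in S4, nor in K, T (the same frame is also a K-frame and a T-frame).
S5-tableau for the negation ~((<>(~s | p) -> []<>(~s | p)) | [](r & q)):
1. ~((<>(~s | p) -> []<>(~s | p)) | [](r & q)), 0
2. ~(<>(~s | p) -> []<>(~s | p)), 0   [~|-rule on 1]
3. ~[](r & q), 0   [~|-rule on 1]
4. <>(~s | p), 0   [~->-rule on 2]
5. ~[]<>(~s | p), 0   [~->-rule on 2]
6. ~(r & q), 1   [~[]-rule on 3: fresh world 1, 0R1]
7. ~q, 1   [~&-rule on 6 (branches; this branch)]
8. ~s | p, 2   [<>-rule on 4: fresh world 2, 0R2]
9. p, 2   [|-rule on 8 (branches; this branch)]
10. ~<>(~s | p), 3   [~[]-rule on 5: fresh world 3, 0R3]
11. ~(~s | p), 0   [~<>-rule on 10 via 3R0]
12. s, 0   [~|-rule on 11]
13. ~p, 0   [~|-rule on 11]
14. ~(~s | p), 1   [~<>-rule on 10 via 3R1]
15. s, 1   [~|-rule on 14]
16. ~p, 1   [~|-rule on 14]
17. ~(~s | p), 2   [~<>-rule on 10 via 3R2]
18. s, 2   [~|-rule on 17]
19. ~p, 2   [~|-rule on 17]
Accessibility: 0R0, 0R1, 0R2, 0R3, 1R0, 1R1, 1R2, 1R3, 2R0, 2R1, 2R2, 2R3, 3R0, 3R1, 3R2, 3R3
Branch closes: p and ~p both at 2.
Every branch closes (one shown): valid in S5.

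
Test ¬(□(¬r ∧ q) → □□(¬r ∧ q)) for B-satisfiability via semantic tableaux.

Satisfiable

1. ¬(□(¬r ∧ q) → □□(¬r ∧ q)), u
2. □(¬r ∧ q), u
3. ¬□□(¬r ∧ q), u
4. ¬r ∧ q, u
5. ¬r, u
6. q, u
7. ¬□(¬r ∧ q), v
8. ¬r ∧ q, v
9. ¬r, v
10. q, v
11. ¬(¬r ∧ q), w
12. ¬q, w
Accessibility: uRu, uRv, vRu, vRv, vRw, wRv, wRw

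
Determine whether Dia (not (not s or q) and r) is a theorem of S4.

Not valid

Tableau for the negation not Dia (not (not s or q) and r):
1. not Dia (not (not s or q) and r), 0
2. not (not (not s or q) and r), 0   [neg-Dia-rule on 1 via 0R0]
3. not r, 0   [neg-and-rule on 2 (branches; this branch)]
Accessibility: 0R0
The negation has an open branch (countermodel exists).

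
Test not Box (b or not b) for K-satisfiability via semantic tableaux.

Unsatisfiable (every branch closes)

1. not Box (b or not b), 0
2. not (b or not b), 1
3. not b, 1
4. b, 1
Accessibility: 0R1
Branch closes: b and not b both at 1.
All branches of the tableau close; one closing branch shown above.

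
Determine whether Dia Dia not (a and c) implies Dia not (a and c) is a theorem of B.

Not valid

Tableau for the negation not (Dia Dia not (a and c) implies Dia not (a and c)):
1. not (Dia Dia not (a and c) implies Dia not (a and c)), 0
2. Dia Dia not (a and c), 0
3. not Dia not (a and c), 0
4. a and c, 0
5. a, 0
6. c, 0
7. Dia not (a and c), 1
8. a and c, 1
9. a, 1
10. c, 1
11. not (a and c), 2
12. not c, 2
Accessibility: 0R0, 0R1, 1R0, 1R1, 1R2, 2R1, 2R2
The negation has an open branch (countermodel exists).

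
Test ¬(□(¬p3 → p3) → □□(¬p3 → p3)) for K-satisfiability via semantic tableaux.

Satisfiable (open branch found)

1. ¬(□(¬p3 → p3) → □□(¬p3 → p3)), 0
2. □(¬p3 → p3), 0
3. ¬□□(¬p3 → p3), 0
4. ¬□(¬p3 → p3), 1
5. ¬p3 → p3, 1
6. p3, 1
7. ¬(¬p3 → p3), 2
8. ¬p3, 2
Accessibility: 0R1, 1R2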